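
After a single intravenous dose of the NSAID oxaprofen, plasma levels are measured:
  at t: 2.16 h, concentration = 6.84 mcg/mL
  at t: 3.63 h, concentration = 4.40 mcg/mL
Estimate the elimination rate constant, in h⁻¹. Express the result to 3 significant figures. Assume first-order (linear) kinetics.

k = ln(C₁/C₂) / (t₂ − t₁) = ln(6.84/4.40) / (3.63 − 2.16)
  = 0.4412 / 1.470 = 0.3001 h⁻¹

0.300 h⁻¹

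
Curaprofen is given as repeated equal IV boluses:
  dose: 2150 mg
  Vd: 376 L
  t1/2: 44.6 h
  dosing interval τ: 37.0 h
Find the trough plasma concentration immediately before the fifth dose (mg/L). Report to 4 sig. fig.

6.620 mg/L

C₀ per dose = Dose / Vd = 2150 / 376 = 5.718 mg/L
k = ln2 / t½ = 0.693147 / 44.6 = 0.01554 h⁻¹
Fraction remaining after one interval: r = e^(−kτ) = e^(−0.01554 × 37.0) = 0.5627
Before dose 5, 4 doses have been given (aged 1τ, 2τ, 3τ, 4τ).
C_trough = C₀ × (r + r² + … + r^4) = C₀ × r(1−r^4)/(1−r)
        = 5.718 × 0.5627 × (1 − 0.1003) / (1 − 0.5627) = 6.620 mg/L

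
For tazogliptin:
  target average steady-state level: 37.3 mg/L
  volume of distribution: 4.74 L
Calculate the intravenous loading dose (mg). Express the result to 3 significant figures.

177 mg

LD = Css × Vd = 37.3 × 4.74 = 176.8 mg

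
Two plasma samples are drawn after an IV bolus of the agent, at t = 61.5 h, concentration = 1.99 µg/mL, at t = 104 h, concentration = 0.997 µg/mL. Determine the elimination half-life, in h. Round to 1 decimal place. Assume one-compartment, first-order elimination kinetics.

42.6 h

k = ln(C₁/C₂) / (t₂ − t₁) = ln(1.99/0.997) / (104 − 61.5)
  = 0.6911 / 42.50 = 0.01626 h⁻¹
t½ = ln2 / k = 0.693147 / 0.01626 = 42.63 h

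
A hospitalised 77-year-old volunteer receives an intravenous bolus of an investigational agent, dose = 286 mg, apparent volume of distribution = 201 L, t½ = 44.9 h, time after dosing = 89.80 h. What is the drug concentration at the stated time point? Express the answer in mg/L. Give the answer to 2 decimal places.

0.36 mg/L

C₀ = Dose / Vd = 286.0 / 201 = 1.423 mg/L
k = ln2 / t½ = 0.693147 / 44.9 = 0.01544 h⁻¹
t / t½ = 89.80 / 44.9 = 2 half-lives
C = C₀ × (1/2)^2 = 1.423 × 0.2500 = 0.3558 mg/L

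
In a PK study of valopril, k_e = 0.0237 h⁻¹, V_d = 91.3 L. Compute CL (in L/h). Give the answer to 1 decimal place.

2.2 L/h

CL = k × Vd = 0.0237 × 91.3 = 2.164 L/h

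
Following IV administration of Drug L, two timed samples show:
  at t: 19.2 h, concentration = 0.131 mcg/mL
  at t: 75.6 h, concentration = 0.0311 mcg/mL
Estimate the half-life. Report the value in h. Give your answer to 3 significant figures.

k = ln(C₁/C₂) / (t₂ − t₁) = ln(0.131/0.0311) / (75.6 − 19.2)
  = 1.438 / 56.40 = 0.02550 h⁻¹
t½ = ln2 / k = 0.693147 / 0.02550 = 27.18 h

27.2 h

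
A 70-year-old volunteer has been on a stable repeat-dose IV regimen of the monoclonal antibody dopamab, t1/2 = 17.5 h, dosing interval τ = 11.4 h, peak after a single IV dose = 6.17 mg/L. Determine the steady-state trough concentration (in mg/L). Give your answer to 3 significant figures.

k = ln2 / t½ = 0.693147 / 17.5 = 0.03961 h⁻¹
e^(−kτ) = e^(−0.03961 × 11.4) = 0.6366
Accumulation ratio R = 1 / (1 − e^(−kτ)) = 1 / (1 − 0.6366) = 2.752
Steady-state trough = C₀ × R × e^(−kτ) = 6.17 × 2.752 × 0.6366 = 10.81 mg/L

10.8 mg/L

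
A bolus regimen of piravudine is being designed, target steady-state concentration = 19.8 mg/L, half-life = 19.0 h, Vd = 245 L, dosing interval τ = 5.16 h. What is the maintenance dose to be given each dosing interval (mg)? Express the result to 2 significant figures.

k = ln2 / t½ = 0.693147 / 19.0 = 0.03648 h⁻¹
CL = k × Vd = 0.03648 × 245 = 8.938 L/h
At steady state, Dose/τ = Css × CL.
Dose = Css × CL × τ = 19.8 × 8.938 × 5.16 = 913.2 mg

910 mg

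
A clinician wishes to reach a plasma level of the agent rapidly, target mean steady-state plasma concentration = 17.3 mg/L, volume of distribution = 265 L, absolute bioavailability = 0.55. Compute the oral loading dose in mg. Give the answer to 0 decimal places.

LD = Css × Vd / F = 17.3 × 265 / 0.55 = 8335 mg

8335 mg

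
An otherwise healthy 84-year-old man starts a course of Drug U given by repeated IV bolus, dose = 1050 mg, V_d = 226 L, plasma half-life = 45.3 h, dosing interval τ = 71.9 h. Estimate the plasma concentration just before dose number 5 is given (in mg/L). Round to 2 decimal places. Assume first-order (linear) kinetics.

C₀ per dose = Dose / Vd = 1050 / 226 = 4.646 mg/L
k = ln2 / t½ = 0.693147 / 45.3 = 0.01530 h⁻¹
Fraction remaining after one interval: r = e^(−kτ) = e^(−0.01530 × 71.9) = 0.3328
Before dose 5, 4 doses have been given (aged 1τ, 2τ, 3τ, 4τ).
C_trough = C₀ × (r + r² + … + r^4) = C₀ × r(1−r^4)/(1−r)
        = 4.646 × 0.3328 × (1 − 0.01227) / (1 − 0.3328) = 2.289 mg/L

2.29 mg/L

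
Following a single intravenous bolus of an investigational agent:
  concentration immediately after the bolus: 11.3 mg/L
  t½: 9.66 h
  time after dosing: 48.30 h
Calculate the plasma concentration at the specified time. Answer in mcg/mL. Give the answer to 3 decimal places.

k = ln2 / t½ = 0.693147 / 9.66 = 0.07175 h⁻¹
t / t½ = 48.30 / 9.66 = 5 half-lives
C = C₀ × (1/2)^5 = 11.30 × 0.03125 = 0.3531 mg/L
(0.3531 mg/L = 0.3531 mcg/mL)

0.353 mcg/mL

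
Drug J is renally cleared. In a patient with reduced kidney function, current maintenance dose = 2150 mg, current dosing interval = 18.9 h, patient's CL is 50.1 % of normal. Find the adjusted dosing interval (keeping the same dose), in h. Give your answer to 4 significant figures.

37.72 h

To keep the same average steady-state level, dosing rate must scale with clearance.
CL ratio = 50.1 / 100 = 0.5010
New interval (same dose) = 18.9 / 0.5010 = 37.72 h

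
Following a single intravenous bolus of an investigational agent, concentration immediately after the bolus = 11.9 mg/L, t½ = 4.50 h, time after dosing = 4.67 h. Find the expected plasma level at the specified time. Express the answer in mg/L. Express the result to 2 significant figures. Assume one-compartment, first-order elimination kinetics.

5.8 mg/L

k = ln2 / t½ = 0.693147 / 4.50 = 0.1540 h⁻¹
C = C₀ · e^(−k·t) = 11.90 × e^(−0.1540 × 4.67)
  = 11.90 × 0.4872 = 5.798 mg/L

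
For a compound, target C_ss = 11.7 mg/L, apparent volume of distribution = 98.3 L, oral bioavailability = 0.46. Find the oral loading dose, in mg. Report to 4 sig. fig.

2500 mg

LD = Css × Vd / F = 11.7 × 98.3 / 0.46 = 2500 mg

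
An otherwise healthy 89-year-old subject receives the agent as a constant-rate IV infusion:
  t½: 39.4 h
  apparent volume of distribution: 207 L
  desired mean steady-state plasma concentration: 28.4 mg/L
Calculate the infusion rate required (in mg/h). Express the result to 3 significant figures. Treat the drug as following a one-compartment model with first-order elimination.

k = ln2 / t½ = 0.693147 / 39.4 = 0.01759 h⁻¹
CL = k × Vd = 0.01759 × 207 = 3.641 L/h
At steady state, infusion rate R₀ = Css × CL = 28.4 × 3.641 = 103.4 mg/h

103 mg/h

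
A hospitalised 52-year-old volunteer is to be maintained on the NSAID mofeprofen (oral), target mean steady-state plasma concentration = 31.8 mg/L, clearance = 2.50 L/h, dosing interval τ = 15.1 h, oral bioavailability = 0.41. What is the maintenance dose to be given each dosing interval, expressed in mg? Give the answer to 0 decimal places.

At steady state, F × (Dose/τ) = Css × CL.
Dose = Css × CL × τ / F = 31.8 × 2.500 × 15.1 / 0.41 = 2928 mg

2928 mg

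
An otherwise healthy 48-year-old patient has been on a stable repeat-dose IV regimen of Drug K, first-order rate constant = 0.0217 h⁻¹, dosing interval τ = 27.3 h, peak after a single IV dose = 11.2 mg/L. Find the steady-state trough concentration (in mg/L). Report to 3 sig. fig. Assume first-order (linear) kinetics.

13.9 mg/L

e^(−kτ) = e^(−0.02170 × 27.3) = 0.5530
Accumulation ratio R = 1 / (1 − e^(−kτ)) = 1 / (1 − 0.5530) = 2.237
Steady-state trough = C₀ × R × e^(−kτ) = 11.2 × 2.237 × 0.5530 = 13.86 mg/L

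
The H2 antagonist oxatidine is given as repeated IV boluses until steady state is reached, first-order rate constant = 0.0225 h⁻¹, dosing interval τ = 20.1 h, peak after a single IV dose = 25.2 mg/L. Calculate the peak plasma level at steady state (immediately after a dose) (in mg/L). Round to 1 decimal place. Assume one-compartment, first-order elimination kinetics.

e^(−kτ) = e^(−0.02250 × 20.1) = 0.6362
Accumulation ratio R = 1 / (1 − e^(−kτ)) = 1 / (1 − 0.6362) = 2.749
Steady-state peak = C₀ × R = 25.2 × 2.749 = 69.27 mg/L

69.3 mg/L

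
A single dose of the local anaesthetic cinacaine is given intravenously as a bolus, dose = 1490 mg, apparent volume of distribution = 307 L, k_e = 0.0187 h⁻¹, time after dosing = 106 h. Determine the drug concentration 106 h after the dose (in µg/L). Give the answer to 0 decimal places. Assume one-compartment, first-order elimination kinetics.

C₀ = Dose / Vd = 1490 / 307 = 4.853 mg/L
C = C₀ · e^(−k·t) = 4.853 × e^(−0.01870 × 106)
  = 4.853 × 0.1378 = 0.6687 mg/L
Convert: 0.6687 mg/L × 1000 = 668.7 µg/L

669 µg/L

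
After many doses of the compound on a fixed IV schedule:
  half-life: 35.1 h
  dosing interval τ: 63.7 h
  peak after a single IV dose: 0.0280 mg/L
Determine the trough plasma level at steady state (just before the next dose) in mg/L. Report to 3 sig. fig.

k = ln2 / t½ = 0.693147 / 35.1 = 0.01975 h⁻¹
e^(−kτ) = e^(−0.01975 × 63.7) = 0.2842
Accumulation ratio R = 1 / (1 − e^(−kτ)) = 1 / (1 − 0.2842) = 1.397
Steady-state trough = C₀ × R × e^(−kτ) = 0.0280 × 1.397 × 0.2842 = 0.01112 mg/L

0.0111 mg/L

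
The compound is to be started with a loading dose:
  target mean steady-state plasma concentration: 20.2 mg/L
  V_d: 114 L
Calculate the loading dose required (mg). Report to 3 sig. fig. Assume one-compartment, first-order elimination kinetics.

2300 mg

LD = Css × Vd = 20.2 × 114 = 2303 mg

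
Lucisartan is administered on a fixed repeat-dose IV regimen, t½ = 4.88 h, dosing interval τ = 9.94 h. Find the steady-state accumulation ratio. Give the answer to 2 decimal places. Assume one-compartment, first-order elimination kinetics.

k = ln2 / t½ = 0.693147 / 4.88 = 0.1420 h⁻¹
e^(−kτ) = e^(−0.1420 × 9.94) = 0.2438
Accumulation ratio R = 1 / (1 − e^(−kτ)) = 1 / (1 − 0.2438) = 1.322

1.32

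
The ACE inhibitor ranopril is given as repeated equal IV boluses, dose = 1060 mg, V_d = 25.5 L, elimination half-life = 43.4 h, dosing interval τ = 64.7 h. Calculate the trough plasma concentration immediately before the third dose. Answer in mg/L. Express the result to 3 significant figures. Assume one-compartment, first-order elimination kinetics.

C₀ per dose = Dose / Vd = 1060 / 25.5 = 41.57 mg/L
k = ln2 / t½ = 0.693147 / 43.4 = 0.01597 h⁻¹
Fraction remaining after one interval: r = e^(−kτ) = e^(−0.01597 × 64.7) = 0.3558
Before dose 3, 2 doses have been given (aged 1τ, 2τ).
C_trough = C₀ × (r + r²) = 41.57 × (0.3558 + 0.1266) = 20.05 mg/L

20.1 mg/L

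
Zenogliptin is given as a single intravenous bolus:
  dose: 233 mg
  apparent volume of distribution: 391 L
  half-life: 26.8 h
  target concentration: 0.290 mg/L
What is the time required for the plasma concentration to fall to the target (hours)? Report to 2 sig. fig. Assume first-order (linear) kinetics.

C₀ = Dose / Vd = 233.0 / 391 = 0.5959 mg/L
k = ln2 / t½ = 0.693147 / 26.8 = 0.02586 h⁻¹
t = ln(C₀ / C) / k = ln(0.5959 / 0.290) / 0.02586
  = ln(2.055) / 0.02586 = 0.7203 / 0.02586 = 27.85 h

28 h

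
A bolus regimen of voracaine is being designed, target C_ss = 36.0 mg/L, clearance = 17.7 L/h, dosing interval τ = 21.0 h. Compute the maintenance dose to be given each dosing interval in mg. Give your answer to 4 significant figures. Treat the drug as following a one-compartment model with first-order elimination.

At steady state, Dose/τ = Css × CL.
Dose = Css × CL × τ = 36.0 × 17.70 × 21.0 = 13380 mg

13380 mg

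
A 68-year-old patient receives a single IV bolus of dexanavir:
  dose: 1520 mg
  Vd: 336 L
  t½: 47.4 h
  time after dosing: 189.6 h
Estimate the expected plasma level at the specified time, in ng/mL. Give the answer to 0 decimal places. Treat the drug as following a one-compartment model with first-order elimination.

C₀ = Dose / Vd = 1520 / 336 = 4.524 mg/L
k = ln2 / t½ = 0.693147 / 47.4 = 0.01462 h⁻¹
t / t½ = 189.6 / 47.4 = 4 half-lives
C = C₀ × (1/2)^4 = 4.524 × 0.06250 = 0.2828 mg/L
Convert: 0.2828 mg/L × 1000 = 282.8 ng/mL

283 ng/mL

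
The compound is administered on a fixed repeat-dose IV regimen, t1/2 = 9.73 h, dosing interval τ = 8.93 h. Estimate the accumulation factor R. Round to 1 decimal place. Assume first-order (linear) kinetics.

2.1

k = ln2 / t½ = 0.693147 / 9.73 = 0.07124 h⁻¹
e^(−kτ) = e^(−0.07124 × 8.93) = 0.5293
Accumulation ratio R = 1 / (1 − e^(−kτ)) = 1 / (1 − 0.5293) = 2.124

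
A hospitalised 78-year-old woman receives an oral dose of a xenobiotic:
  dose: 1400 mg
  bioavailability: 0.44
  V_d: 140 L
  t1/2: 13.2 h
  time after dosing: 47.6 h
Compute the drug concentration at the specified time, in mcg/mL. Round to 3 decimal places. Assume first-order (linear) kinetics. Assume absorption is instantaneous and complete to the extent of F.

0.361 mcg/mL

Amount reaching circulation = F × Dose = 0.44 × 1400 = 616.0 mg
C₀ = F·Dose / Vd = 616.0 / 140 = 4.400 mg/L
k = ln2 / t½ = 0.693147 / 13.2 = 0.05251 h⁻¹
C = C₀ · e^(−k·t) = 4.400 × e^(−0.05251 × 47.6)
  = 4.400 × 0.08213 = 0.3614 mg/L
(0.3614 mg/L = 0.3614 mcg/mL)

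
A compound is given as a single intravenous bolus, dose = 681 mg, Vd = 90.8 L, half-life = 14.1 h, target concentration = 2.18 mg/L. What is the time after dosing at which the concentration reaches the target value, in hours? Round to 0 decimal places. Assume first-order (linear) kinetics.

25 h

C₀ = Dose / Vd = 681.0 / 90.8 = 7.500 mg/L
k = ln2 / t½ = 0.693147 / 14.1 = 0.04916 h⁻¹
t = ln(C₀ / C) / k = ln(7.500 / 2.18) / 0.04916
  = ln(3.440) / 0.04916 = 1.235 / 0.04916 = 25.12 h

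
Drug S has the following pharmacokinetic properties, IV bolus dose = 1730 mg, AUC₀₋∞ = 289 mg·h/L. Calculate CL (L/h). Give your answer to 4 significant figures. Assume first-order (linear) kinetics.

CL = Dose / AUC = 1730 / 289 = 5.986 L/h

5.986 L/h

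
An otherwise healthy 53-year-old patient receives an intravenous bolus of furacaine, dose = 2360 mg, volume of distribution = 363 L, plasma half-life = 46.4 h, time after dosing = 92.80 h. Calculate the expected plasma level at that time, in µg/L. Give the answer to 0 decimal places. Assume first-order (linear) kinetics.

C₀ = Dose / Vd = 2360 / 363 = 6.501 mg/L
k = ln2 / t½ = 0.693147 / 46.4 = 0.01494 h⁻¹
t / t½ = 92.80 / 46.4 = 2 half-lives
C = C₀ × (1/2)^2 = 6.501 × 0.2500 = 1.625 mg/L
Convert: 1.625 mg/L × 1000 = 1625 µg/L

1625 µg/L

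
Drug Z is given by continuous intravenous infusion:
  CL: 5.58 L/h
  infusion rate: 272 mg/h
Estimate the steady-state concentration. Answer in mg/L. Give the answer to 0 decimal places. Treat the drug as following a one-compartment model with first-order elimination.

49 mg/L

At steady state Css = R₀ / CL = 272 / 5.580 = 48.75 mg/L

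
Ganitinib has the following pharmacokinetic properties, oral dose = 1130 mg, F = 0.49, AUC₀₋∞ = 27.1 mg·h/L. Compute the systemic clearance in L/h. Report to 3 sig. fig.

CL = F·Dose / AUC = 0.49 × 1130 / 27.1 = 20.43 L/h

20.4 L/h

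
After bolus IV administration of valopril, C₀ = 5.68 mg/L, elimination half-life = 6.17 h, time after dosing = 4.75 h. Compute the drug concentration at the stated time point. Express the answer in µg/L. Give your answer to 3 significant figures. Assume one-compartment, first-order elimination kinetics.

3330 µg/L

k = ln2 / t½ = 0.693147 / 6.17 = 0.1123 h⁻¹
C = C₀ · e^(−k·t) = 5.680 × e^(−0.1123 × 4.75)
  = 5.680 × 0.5866 = 3.332 mg/L
Convert: 3.332 mg/L × 1000 = 3332 µg/L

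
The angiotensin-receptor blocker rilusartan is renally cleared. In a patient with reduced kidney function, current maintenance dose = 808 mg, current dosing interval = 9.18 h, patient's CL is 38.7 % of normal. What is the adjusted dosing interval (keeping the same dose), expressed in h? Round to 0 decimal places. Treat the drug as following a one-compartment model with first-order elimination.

24 h

To keep the same average steady-state level, dosing rate must scale with clearance.
CL ratio = 38.7 / 100 = 0.3870
New interval (same dose) = 9.18 / 0.3870 = 23.72 h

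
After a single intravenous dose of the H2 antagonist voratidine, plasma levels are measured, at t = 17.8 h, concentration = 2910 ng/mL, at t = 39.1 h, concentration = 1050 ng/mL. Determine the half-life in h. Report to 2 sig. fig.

14 h

k = ln(C₁/C₂) / (t₂ − t₁) = ln(2910/1050) / (39.1 − 17.8)
  = 1.019 / 21.30 = 0.04784 h⁻¹
t½ = ln2 / k = 0.693147 / 0.04784 = 14.49 h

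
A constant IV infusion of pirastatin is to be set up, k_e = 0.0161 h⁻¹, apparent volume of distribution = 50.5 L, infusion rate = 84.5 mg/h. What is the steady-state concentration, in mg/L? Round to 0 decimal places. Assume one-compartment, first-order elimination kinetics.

104 mg/L

CL = k × Vd = 0.01610 × 50.5 = 0.8131 L/h
At steady state Css = R₀ / CL = 84.5 / 0.8131 = 103.9 mg/L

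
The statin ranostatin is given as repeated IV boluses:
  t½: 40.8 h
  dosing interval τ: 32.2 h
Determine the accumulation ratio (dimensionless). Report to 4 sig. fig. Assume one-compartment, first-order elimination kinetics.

2.373

k = ln2 / t½ = 0.693147 / 40.8 = 0.01699 h⁻¹
e^(−kτ) = e^(−0.01699 × 32.2) = 0.5786
Accumulation ratio R = 1 / (1 − e^(−kτ)) = 1 / (1 − 0.5786) = 2.373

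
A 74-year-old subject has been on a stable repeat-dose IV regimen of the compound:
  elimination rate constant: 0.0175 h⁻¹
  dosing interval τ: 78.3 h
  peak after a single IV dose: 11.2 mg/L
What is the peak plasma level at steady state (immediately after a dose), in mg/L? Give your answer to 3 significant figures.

e^(−kτ) = e^(−0.01750 × 78.3) = 0.2540
Accumulation ratio R = 1 / (1 − e^(−kτ)) = 1 / (1 − 0.2540) = 1.340
Steady-state peak = C₀ × R = 11.2 × 1.340 = 15.01 mg/L

15.0 mg/L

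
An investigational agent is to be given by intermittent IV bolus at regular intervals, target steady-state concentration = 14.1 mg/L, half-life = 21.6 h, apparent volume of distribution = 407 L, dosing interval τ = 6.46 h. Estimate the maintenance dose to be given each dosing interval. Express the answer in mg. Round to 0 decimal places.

k = ln2 / t½ = 0.693147 / 21.6 = 0.03209 h⁻¹
CL = k × Vd = 0.03209 × 407 = 13.06 L/h
At steady state, Dose/τ = Css × CL.
Dose = Css × CL × τ = 14.1 × 13.06 × 6.46 = 1190 mg

1190 mg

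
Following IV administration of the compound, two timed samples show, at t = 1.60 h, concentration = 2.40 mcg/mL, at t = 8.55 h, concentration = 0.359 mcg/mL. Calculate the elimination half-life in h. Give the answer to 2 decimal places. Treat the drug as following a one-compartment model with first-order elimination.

k = ln(C₁/C₂) / (t₂ − t₁) = ln(2.40/0.359) / (8.55 − 1.60)
  = 1.900 / 6.950 = 0.2734 h⁻¹
t½ = ln2 / k = 0.693147 / 0.2734 = 2.535 h

2.54 h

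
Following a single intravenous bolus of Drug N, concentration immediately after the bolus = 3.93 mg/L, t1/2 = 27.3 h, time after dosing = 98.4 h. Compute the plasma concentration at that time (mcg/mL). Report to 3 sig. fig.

0.323 mcg/mL

k = ln2 / t½ = 0.693147 / 27.3 = 0.02539 h⁻¹
C = C₀ · e^(−k·t) = 3.930 × e^(−0.02539 × 98.4)
  = 3.930 × 0.08222 = 0.3231 mg/L
(0.3231 mg/L = 0.3231 mcg/mL)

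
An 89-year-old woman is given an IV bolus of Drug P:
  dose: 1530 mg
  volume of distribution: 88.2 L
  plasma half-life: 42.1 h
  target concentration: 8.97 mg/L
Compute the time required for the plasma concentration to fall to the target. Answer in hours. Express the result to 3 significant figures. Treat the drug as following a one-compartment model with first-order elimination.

40.1 h

C₀ = Dose / Vd = 1530 / 88.2 = 17.35 mg/L
k = ln2 / t½ = 0.693147 / 42.1 = 0.01646 h⁻¹
t = ln(C₀ / C) / k = ln(17.35 / 8.97) / 0.01646
  = ln(1.934) / 0.01646 = 0.6596 / 0.01646 = 40.07 h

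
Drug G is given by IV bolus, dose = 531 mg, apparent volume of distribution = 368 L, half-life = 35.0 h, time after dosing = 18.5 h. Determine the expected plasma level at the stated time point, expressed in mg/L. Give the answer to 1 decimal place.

C₀ = Dose / Vd = 531.0 / 368 = 1.443 mg/L
k = ln2 / t½ = 0.693147 / 35.0 = 0.01980 h⁻¹
C = C₀ · e^(−k·t) = 1.443 × e^(−0.01980 × 18.5)
  = 1.443 × 0.6933 = 1.000 mg/L

1.0 mg/L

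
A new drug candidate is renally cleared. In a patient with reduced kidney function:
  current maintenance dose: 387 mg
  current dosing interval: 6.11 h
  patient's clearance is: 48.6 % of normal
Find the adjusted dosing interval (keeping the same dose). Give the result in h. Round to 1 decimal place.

To keep the same average steady-state level, dosing rate must scale with clearance.
CL ratio = 48.6 / 100 = 0.4860
New interval (same dose) = 6.11 / 0.4860 = 12.57 h

12.6 h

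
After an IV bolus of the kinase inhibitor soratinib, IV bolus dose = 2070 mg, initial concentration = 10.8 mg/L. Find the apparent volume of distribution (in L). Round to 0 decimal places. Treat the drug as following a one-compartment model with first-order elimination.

Vd = Dose / C₀ = 2070 / 10.8 = 191.7 L

192 L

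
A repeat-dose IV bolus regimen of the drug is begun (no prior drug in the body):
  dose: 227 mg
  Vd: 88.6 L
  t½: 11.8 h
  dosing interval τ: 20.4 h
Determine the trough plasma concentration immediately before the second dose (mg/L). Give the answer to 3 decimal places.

0.773 mg/L

C₀ per dose = Dose / Vd = 227 / 88.6 = 2.562 mg/L
k = ln2 / t½ = 0.693147 / 11.8 = 0.05874 h⁻¹
Fraction remaining after one interval: r = e^(−kτ) = e^(−0.05874 × 20.4) = 0.3017
Before dose 2, 1 dose has been given (aged 1τ).
C_trough = C₀ × r = 2.562 × 0.3017 = 0.7730 mg/L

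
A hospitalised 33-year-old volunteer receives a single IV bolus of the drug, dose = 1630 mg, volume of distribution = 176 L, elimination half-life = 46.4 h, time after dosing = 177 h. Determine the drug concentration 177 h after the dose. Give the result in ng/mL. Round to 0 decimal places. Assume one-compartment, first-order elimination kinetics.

658 ng/mL

C₀ = Dose / Vd = 1630 / 176 = 9.261 mg/L
k = ln2 / t½ = 0.693147 / 46.4 = 0.01494 h⁻¹
C = C₀ · e^(−k·t) = 9.261 × e^(−0.01494 × 177)
  = 9.261 × 0.07105 = 0.6580 mg/L
Convert: 0.6580 mg/L × 1000 = 658.0 ng/mL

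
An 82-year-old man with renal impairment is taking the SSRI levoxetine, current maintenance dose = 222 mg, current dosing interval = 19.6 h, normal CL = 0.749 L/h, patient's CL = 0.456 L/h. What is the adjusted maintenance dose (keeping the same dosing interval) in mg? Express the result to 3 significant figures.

To keep the same average steady-state level, dosing rate must scale with clearance.
CL ratio = 0.456 / 0.749 = 0.6088
New dose (same interval) = 222 × 0.6088 = 135.2 mg

135 mg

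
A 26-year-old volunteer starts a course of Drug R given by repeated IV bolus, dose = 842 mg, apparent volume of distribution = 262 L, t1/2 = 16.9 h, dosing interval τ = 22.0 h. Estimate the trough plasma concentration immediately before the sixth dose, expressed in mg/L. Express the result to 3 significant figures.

2.17 mg/L

C₀ per dose = Dose / Vd = 842 / 262 = 3.214 mg/L
k = ln2 / t½ = 0.693147 / 16.9 = 0.04101 h⁻¹
Fraction remaining after one interval: r = e^(−kτ) = e^(−0.04101 × 22.0) = 0.4057
Before dose 6, 5 doses have been given (aged 1τ, 2τ, 3τ, 4τ, 5τ).
C_trough = C₀ × (r + r² + … + r^5) = C₀ × r(1−r^5)/(1−r)
        = 3.214 × 0.4057 × (1 − 0.01099) / (1 − 0.4057) = 2.170 mg/L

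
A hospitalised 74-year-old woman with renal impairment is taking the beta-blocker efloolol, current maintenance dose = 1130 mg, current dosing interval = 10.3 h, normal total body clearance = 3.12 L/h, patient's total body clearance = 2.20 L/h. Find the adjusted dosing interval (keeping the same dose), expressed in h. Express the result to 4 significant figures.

To keep the same average steady-state level, dosing rate must scale with clearance.
CL ratio = 2.20 / 3.12 = 0.7051
New interval (same dose) = 10.3 / 0.7051 = 14.61 h

14.61 h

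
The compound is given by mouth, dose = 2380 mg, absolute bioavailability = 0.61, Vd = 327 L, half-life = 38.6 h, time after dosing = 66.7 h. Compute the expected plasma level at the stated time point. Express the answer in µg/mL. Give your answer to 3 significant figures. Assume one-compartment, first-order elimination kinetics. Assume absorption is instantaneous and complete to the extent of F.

1.34 µg/mL

Amount reaching circulation = F × Dose = 0.61 × 2380 = 1452 mg
C₀ = F·Dose / Vd = 1452 / 327 = 4.440 mg/L
k = ln2 / t½ = 0.693147 / 38.6 = 0.01796 h⁻¹
C = C₀ · e^(−k·t) = 4.440 × e^(−0.01796 × 66.7)
  = 4.440 × 0.3018 = 1.340 mg/L
(1.340 mg/L = 1.340 µg/mL)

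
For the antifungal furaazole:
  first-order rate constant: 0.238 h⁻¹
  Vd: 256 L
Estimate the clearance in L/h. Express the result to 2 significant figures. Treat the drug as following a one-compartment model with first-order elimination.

61 L/h

CL = k × Vd = 0.238 × 256 = 60.93 L/h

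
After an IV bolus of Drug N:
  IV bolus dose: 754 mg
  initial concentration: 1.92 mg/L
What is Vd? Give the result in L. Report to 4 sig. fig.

Vd = Dose / C₀ = 754.0 / 1.92 = 392.7 L

392.7 L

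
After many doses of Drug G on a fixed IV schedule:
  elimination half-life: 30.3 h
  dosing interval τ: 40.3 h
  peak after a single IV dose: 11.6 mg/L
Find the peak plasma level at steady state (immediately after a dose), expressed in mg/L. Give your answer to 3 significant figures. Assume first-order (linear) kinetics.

19.3 mg/L

k = ln2 / t½ = 0.693147 / 30.3 = 0.02288 h⁻¹
e^(−kτ) = e^(−0.02288 × 40.3) = 0.3977
Accumulation ratio R = 1 / (1 − e^(−kτ)) = 1 / (1 − 0.3977) = 1.660
Steady-state peak = C₀ × R = 11.6 × 1.660 = 19.26 mg/L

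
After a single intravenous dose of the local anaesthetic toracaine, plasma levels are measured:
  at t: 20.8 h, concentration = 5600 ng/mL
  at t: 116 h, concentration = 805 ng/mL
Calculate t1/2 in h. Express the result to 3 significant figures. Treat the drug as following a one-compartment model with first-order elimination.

k = ln(C₁/C₂) / (t₂ − t₁) = ln(5600/805) / (116 − 20.8)
  = 1.940 / 95.20 = 0.02038 h⁻¹
t½ = ln2 / k = 0.693147 / 0.02038 = 34.01 h

34.0 h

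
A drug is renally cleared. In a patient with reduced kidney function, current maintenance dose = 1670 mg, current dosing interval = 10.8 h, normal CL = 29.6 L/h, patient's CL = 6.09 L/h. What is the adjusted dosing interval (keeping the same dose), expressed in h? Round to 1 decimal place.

52.5 h

To keep the same average steady-state level, dosing rate must scale with clearance.
CL ratio = 6.09 / 29.6 = 0.2057
New interval (same dose) = 10.8 / 0.2057 = 52.50 h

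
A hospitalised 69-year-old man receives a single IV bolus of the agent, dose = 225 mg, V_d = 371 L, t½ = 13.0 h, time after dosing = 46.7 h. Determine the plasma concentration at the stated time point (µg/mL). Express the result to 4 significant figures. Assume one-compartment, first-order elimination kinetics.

0.05028 µg/mL

C₀ = Dose / Vd = 225.0 / 371 = 0.6065 mg/L
k = ln2 / t½ = 0.693147 / 13.0 = 0.05332 h⁻¹
C = C₀ · e^(−k·t) = 0.6065 × e^(−0.05332 × 46.7)
  = 0.6065 × 0.08291 = 0.05028 mg/L
(0.05028 mg/L = 0.05028 µg/mL)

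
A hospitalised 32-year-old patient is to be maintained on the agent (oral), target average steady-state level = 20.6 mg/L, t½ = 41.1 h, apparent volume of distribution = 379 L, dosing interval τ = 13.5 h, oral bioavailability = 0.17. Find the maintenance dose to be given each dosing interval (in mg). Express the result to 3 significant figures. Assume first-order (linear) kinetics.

k = ln2 / t½ = 0.693147 / 41.1 = 0.01686 h⁻¹
CL = k × Vd = 0.01686 × 379 = 6.390 L/h
At steady state, F × (Dose/τ) = Css × CL.
Dose = Css × CL × τ / F = 20.6 × 6.390 × 13.5 / 0.17 = 10450 mg

10500 mg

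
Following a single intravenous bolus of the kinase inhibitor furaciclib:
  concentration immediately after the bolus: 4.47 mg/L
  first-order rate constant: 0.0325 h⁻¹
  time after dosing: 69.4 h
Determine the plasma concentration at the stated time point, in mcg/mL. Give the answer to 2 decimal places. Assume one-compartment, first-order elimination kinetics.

C = C₀ · e^(−k·t) = 4.470 × e^(−0.03250 × 69.4)
  = 4.470 × 0.1048 = 0.4685 mg/L
(0.4685 mg/L = 0.4685 mcg/mL)

0.47 mcg/mL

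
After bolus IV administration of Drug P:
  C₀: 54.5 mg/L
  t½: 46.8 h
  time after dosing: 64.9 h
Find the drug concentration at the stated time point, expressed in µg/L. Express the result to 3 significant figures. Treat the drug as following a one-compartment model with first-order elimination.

20800 µg/L

k = ln2 / t½ = 0.693147 / 46.8 = 0.01481 h⁻¹
C = C₀ · e^(−k·t) = 54.50 × e^(−0.01481 × 64.9)
  = 54.50 × 0.3824 = 20.84 mg/L
Convert: 20.84 mg/L × 1000 = 20840 µg/L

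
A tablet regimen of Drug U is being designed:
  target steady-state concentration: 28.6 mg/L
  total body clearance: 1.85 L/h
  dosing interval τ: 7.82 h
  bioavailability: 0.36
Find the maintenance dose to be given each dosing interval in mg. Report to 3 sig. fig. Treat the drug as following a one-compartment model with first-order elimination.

At steady state, F × (Dose/τ) = Css × CL.
Dose = Css × CL × τ / F = 28.6 × 1.850 × 7.82 / 0.36 = 1149 mg

1150 mg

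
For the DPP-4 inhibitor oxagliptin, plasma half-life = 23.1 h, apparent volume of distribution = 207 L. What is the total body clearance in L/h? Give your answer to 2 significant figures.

6.2 L/h

k = ln2 / t½ = 0.693147 / 23.1 = 0.03001 h⁻¹
CL = k × Vd = 0.03001 × 207 = 6.212 L/h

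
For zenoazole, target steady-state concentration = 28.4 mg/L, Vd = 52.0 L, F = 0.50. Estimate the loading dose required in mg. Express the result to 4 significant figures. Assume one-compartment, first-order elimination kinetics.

2954 mg

LD = Css × Vd / F = 28.4 × 52.0 / 0.50 = 2954 mg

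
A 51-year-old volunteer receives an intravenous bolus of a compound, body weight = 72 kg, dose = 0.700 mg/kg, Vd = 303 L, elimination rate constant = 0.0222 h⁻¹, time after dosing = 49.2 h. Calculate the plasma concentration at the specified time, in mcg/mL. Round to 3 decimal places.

0.056 mcg/mL

Total dose = 0.700 × 72 = 50.40 mg
C₀ = Dose / Vd = 50.40 / 303 = 0.1663 mg/L
C = C₀ · e^(−k·t) = 0.1663 × e^(−0.02220 × 49.2)
  = 0.1663 × 0.3355 = 0.05579 mg/L
(0.05579 mg/L = 0.05579 mcg/mL)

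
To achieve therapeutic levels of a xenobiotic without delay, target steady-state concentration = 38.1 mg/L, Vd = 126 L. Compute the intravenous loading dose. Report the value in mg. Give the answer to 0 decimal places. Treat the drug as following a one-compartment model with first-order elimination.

4801 mg

LD = Css × Vd = 38.1 × 126 = 4801 mg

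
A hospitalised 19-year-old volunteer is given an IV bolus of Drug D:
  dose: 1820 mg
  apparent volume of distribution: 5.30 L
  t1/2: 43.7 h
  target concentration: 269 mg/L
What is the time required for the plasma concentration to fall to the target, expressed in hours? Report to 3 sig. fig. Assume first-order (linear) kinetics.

C₀ = Dose / Vd = 1820 / 5.30 = 343.4 mg/L
k = ln2 / t½ = 0.693147 / 43.7 = 0.01586 h⁻¹
t = ln(C₀ / C) / k = ln(343.4 / 269) / 0.01586
  = ln(1.277) / 0.01586 = 0.2445 / 0.01586 = 15.42 h

15.4 h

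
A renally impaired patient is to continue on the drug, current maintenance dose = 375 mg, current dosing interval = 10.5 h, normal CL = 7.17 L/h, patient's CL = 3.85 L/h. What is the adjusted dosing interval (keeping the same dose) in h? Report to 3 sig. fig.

19.6 h

To keep the same average steady-state level, dosing rate must scale with clearance.
CL ratio = 3.85 / 7.17 = 0.5370
New interval (same dose) = 10.5 / 0.5370 = 19.55 h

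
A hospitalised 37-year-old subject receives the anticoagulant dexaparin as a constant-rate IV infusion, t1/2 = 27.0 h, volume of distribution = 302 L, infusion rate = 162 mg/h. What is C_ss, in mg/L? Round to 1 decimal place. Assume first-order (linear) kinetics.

20.9 mg/L

k = ln2 / t½ = 0.693147 / 27.0 = 0.02567 h⁻¹
CL = k × Vd = 0.02567 × 302 = 7.752 L/h
At steady state Css = R₀ / CL = 162 / 7.752 = 20.90 mg/L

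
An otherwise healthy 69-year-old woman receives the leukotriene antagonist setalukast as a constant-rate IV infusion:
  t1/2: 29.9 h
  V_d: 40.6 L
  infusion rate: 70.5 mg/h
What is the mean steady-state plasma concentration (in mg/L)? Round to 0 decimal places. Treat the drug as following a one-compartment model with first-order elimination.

75 mg/L

k = ln2 / t½ = 0.693147 / 29.9 = 0.02318 h⁻¹
CL = k × Vd = 0.02318 × 40.6 = 0.9411 L/h
At steady state Css = R₀ / CL = 70.5 / 0.9411 = 74.91 mg/L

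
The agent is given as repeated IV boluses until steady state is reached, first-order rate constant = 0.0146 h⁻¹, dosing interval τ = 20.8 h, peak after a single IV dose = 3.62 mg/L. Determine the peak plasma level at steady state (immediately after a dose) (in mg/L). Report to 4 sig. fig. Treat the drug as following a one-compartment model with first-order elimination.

e^(−kτ) = e^(−0.01460 × 20.8) = 0.7381
Accumulation ratio R = 1 / (1 − e^(−kτ)) = 1 / (1 − 0.7381) = 3.818
Steady-state peak = C₀ × R = 3.62 × 3.818 = 13.82 mg/L

13.82 mg/L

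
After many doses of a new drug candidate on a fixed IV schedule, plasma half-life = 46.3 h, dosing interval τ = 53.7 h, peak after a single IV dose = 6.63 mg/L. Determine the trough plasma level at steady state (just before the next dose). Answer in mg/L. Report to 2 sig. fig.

k = ln2 / t½ = 0.693147 / 46.3 = 0.01497 h⁻¹
e^(−kτ) = e^(−0.01497 × 53.7) = 0.4476
Accumulation ratio R = 1 / (1 − e^(−kτ)) = 1 / (1 − 0.4476) = 1.810
Steady-state trough = C₀ × R × e^(−kτ) = 6.63 × 1.810 × 0.4476 = 5.371 mg/L

5.4 mg/L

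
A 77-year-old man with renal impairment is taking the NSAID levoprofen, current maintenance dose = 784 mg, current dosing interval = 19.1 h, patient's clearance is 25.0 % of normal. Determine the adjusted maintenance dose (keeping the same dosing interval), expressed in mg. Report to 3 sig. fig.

To keep the same average steady-state level, dosing rate must scale with clearance.
CL ratio = 25.0 / 100 = 0.2500
New dose (same interval) = 784 × 0.2500 = 196.0 mg

196 mg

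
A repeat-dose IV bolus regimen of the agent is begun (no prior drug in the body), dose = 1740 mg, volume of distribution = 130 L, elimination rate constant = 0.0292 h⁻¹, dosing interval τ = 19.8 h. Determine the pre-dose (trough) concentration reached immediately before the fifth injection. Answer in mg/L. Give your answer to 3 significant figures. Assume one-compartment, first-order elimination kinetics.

C₀ per dose = Dose / Vd = 1740 / 130 = 13.38 mg/L
Fraction remaining after one interval: r = e^(−kτ) = e^(−0.02920 × 19.8) = 0.5609
Before dose 5, 4 doses have been given (aged 1τ, 2τ, 3τ, 4τ).
C_trough = C₀ × (r + r² + … + r^4) = C₀ × r(1−r^4)/(1−r)
        = 13.38 × 0.5609 × (1 − 0.09898) / (1 − 0.5609) = 15.40 mg/L

15.4 mg/L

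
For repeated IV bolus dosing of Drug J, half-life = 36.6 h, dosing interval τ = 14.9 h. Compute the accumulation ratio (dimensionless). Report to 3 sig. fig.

k = ln2 / t½ = 0.693147 / 36.6 = 0.01894 h⁻¹
e^(−kτ) = e^(−0.01894 × 14.9) = 0.7541
Accumulation ratio R = 1 / (1 − e^(−kτ)) = 1 / (1 − 0.7541) = 4.067

4.07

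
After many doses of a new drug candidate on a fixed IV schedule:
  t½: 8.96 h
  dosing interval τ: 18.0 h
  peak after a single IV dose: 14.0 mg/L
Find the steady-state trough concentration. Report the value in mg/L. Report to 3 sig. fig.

4.63 mg/L

k = ln2 / t½ = 0.693147 / 8.96 = 0.07736 h⁻¹
e^(−kτ) = e^(−0.07736 × 18.0) = 0.2485
Accumulation ratio R = 1 / (1 − e^(−kτ)) = 1 / (1 − 0.2485) = 1.331
Steady-state trough = C₀ × R × e^(−kτ) = 14.0 × 1.331 × 0.2485 = 4.631 mg/L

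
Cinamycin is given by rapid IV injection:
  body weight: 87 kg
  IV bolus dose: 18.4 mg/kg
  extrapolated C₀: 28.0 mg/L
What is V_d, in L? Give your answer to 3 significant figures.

Dose = 18.4 × 87 = 1601 mg
Vd = Dose / C₀ = 1601 / 28.0 = 57.18 L

57.2 L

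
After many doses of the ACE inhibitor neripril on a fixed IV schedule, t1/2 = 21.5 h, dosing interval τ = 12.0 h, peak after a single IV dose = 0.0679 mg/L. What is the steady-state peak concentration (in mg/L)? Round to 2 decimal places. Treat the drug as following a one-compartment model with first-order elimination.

0.21 mg/L

k = ln2 / t½ = 0.693147 / 21.5 = 0.03224 h⁻¹
e^(−kτ) = e^(−0.03224 × 12.0) = 0.6792
Accumulation ratio R = 1 / (1 − e^(−kτ)) = 1 / (1 − 0.6792) = 3.117
Steady-state peak = C₀ × R = 0.0679 × 3.117 = 0.2116 mg/L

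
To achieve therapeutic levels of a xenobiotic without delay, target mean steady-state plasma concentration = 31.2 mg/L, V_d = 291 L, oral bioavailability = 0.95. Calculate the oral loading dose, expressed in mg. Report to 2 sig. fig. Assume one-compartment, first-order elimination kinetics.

LD = Css × Vd / F = 31.2 × 291 / 0.95 = 9557 mg

9600 mg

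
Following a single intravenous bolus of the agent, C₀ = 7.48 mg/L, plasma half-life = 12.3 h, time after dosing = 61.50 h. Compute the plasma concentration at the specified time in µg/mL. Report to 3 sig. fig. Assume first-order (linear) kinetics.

k = ln2 / t½ = 0.693147 / 12.3 = 0.05635 h⁻¹
t / t½ = 61.50 / 12.3 = 5 half-lives
C = C₀ × (1/2)^5 = 7.480 × 0.03125 = 0.2338 mg/L
(0.2338 mg/L = 0.2338 µg/mL)

0.234 µg/mL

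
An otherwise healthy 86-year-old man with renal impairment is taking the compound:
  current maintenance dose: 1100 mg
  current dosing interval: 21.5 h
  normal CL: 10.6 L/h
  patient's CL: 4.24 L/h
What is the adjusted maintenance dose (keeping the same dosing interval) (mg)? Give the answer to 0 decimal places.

To keep the same average steady-state level, dosing rate must scale with clearance.
CL ratio = 4.24 / 10.6 = 0.4000
New dose (same interval) = 1100 × 0.4000 = 440.0 mg

440 mg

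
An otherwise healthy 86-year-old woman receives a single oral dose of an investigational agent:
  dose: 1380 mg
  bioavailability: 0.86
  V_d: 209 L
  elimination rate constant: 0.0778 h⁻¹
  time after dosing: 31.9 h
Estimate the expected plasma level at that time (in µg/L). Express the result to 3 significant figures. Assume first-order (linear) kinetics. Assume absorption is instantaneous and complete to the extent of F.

Amount reaching circulation = F × Dose = 0.86 × 1380 = 1187 mg
C₀ = F·Dose / Vd = 1187 / 209 = 5.679 mg/L
C = C₀ · e^(−k·t) = 5.679 × e^(−0.07780 × 31.9)
  = 5.679 × 0.08359 = 0.4747 mg/L
Convert: 0.4747 mg/L × 1000 = 474.7 µg/L

475 µg/L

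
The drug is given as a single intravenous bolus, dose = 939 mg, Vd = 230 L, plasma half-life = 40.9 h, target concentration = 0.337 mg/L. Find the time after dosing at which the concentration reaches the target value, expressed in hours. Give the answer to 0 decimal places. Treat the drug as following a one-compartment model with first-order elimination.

C₀ = Dose / Vd = 939.0 / 230 = 4.083 mg/L
k = ln2 / t½ = 0.693147 / 40.9 = 0.01695 h⁻¹
t = ln(C₀ / C) / k = ln(4.083 / 0.337) / 0.01695
  = ln(12.12) / 0.01695 = 2.495 / 0.01695 = 147.2 h

147 h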